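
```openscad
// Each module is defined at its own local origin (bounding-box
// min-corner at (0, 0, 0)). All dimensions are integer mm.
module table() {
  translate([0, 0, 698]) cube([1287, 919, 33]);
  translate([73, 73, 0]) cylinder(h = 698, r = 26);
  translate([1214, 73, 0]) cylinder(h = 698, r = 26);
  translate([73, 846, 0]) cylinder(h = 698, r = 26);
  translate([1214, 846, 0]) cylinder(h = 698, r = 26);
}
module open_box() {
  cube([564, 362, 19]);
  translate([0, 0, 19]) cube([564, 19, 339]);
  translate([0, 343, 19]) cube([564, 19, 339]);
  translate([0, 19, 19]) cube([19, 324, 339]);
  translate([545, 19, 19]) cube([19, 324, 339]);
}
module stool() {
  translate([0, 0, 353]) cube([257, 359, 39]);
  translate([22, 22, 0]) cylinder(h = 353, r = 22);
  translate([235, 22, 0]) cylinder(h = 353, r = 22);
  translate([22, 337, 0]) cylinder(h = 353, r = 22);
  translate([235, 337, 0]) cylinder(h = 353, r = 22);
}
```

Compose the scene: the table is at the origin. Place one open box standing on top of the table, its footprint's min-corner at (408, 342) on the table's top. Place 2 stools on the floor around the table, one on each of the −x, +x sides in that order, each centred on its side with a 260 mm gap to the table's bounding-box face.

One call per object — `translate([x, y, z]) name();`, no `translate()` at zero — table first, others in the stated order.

table();
translate([408, 342, 731]) open_box();
translate([-517, 280, 0]) stool();
translate([1547, 280, 0]) stool();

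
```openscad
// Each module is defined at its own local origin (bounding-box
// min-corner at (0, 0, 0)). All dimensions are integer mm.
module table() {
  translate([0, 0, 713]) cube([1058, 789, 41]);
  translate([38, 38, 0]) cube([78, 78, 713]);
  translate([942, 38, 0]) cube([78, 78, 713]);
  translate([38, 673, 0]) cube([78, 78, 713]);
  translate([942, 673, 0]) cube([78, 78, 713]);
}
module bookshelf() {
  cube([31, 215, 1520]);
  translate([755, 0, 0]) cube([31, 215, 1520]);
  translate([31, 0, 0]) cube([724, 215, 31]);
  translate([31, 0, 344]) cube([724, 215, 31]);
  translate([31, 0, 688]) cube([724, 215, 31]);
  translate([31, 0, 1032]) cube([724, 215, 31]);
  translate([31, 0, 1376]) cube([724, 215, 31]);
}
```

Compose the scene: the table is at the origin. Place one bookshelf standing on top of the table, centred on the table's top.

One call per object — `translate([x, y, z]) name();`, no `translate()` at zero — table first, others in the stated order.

table();
translate([136, 287, 754]) bookshelf();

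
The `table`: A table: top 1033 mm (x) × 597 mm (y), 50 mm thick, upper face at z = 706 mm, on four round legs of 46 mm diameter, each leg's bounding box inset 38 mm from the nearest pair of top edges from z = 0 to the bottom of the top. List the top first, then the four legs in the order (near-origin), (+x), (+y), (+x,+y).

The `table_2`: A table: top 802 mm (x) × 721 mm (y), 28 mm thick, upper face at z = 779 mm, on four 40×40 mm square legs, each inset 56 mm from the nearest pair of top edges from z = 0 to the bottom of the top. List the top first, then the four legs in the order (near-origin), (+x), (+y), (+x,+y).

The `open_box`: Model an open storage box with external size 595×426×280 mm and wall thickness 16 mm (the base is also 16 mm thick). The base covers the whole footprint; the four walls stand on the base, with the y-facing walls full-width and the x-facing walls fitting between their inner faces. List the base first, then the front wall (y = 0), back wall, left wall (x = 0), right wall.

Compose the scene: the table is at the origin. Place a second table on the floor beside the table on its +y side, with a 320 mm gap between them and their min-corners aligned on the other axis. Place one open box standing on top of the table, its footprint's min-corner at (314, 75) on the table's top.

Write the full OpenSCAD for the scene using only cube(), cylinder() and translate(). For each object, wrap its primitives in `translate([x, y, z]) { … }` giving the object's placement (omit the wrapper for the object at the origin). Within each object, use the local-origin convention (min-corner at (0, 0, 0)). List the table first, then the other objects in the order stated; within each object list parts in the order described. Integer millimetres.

translate([0, 0, 656]) cube([1033, 597, 50]);
translate([61, 61, 0]) cylinder(h = 656, r = 23);
translate([972, 61, 0]) cylinder(h = 656, r = 23);
translate([61, 536, 0]) cylinder(h = 656, r = 23);
translate([972, 536, 0]) cylinder(h = 656, r = 23);
translate([0, 917, 0]) {
  translate([0, 0, 751]) cube([802, 721, 28]);
  translate([56, 56, 0]) cube([40, 40, 751]);
  translate([706, 56, 0]) cube([40, 40, 751]);
  translate([56, 625, 0]) cube([40, 40, 751]);
  translate([706, 625, 0]) cube([40, 40, 751]);
}
translate([314, 75, 706]) {
  cube([595, 426, 16]);
  translate([0, 0, 16]) cube([595, 16, 264]);
  translate([0, 410, 16]) cube([595, 16, 264]);
  translate([0, 16, 16]) cube([16, 394, 264]);
  translate([579, 16, 16]) cube([16, 394, 264]);
}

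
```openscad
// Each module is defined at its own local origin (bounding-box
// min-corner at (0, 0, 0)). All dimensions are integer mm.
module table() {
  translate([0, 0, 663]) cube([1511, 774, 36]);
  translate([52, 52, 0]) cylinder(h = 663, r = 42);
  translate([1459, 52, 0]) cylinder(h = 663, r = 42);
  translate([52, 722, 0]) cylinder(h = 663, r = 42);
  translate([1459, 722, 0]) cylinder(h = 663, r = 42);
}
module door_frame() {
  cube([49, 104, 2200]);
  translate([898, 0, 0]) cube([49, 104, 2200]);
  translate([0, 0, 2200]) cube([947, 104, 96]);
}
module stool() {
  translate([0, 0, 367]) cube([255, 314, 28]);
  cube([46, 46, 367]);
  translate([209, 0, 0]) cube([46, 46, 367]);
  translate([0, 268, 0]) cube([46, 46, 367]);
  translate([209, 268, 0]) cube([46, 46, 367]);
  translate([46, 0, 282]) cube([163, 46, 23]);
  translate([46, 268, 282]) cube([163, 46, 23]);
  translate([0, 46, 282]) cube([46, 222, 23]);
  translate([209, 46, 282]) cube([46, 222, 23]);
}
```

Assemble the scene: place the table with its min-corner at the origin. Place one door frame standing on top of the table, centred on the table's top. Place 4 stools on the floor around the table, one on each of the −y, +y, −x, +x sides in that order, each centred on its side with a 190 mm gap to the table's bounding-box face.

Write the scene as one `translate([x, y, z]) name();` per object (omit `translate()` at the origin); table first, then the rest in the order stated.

table();
translate([282, 335, 699]) door_frame();
translate([628, -504, 0]) stool();
translate([628, 964, 0]) stool();
translate([-445, 230, 0]) stool();
translate([1701, 230, 0]) stool();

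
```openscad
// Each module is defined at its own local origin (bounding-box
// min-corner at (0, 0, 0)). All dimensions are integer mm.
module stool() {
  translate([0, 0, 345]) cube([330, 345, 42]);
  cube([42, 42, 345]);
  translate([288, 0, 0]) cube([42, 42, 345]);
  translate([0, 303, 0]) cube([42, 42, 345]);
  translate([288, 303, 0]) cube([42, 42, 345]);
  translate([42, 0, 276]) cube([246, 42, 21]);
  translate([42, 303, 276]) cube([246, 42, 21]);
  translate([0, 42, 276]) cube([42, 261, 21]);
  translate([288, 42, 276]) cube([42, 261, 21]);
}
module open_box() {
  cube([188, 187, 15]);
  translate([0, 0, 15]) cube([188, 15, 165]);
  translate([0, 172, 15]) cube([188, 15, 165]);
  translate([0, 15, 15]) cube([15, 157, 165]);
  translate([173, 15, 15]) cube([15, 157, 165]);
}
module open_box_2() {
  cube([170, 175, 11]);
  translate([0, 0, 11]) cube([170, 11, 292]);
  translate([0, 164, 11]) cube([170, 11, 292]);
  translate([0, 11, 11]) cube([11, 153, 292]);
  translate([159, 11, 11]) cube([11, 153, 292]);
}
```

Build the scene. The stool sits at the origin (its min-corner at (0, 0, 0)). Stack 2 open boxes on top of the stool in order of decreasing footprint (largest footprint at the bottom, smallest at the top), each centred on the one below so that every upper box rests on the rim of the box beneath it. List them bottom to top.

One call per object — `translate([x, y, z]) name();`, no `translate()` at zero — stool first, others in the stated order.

stool();
translate([71, 79, 387]) open_box();
translate([80, 85, 567]) open_box_2();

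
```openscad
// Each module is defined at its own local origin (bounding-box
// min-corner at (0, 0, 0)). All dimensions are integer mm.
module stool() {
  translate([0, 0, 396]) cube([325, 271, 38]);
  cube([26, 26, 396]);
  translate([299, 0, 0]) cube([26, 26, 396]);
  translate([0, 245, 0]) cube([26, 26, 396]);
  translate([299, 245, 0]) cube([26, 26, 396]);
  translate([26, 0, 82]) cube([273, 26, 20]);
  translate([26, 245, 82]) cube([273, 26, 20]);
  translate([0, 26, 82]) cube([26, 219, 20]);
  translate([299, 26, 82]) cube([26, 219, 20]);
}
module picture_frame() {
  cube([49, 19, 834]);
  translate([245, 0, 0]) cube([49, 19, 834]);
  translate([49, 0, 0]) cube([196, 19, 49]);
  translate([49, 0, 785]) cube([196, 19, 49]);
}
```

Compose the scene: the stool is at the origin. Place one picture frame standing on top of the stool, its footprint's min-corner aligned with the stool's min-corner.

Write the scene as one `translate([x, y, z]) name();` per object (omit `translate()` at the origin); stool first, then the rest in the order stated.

stool();
translate([0, 0, 434]) picture_frame();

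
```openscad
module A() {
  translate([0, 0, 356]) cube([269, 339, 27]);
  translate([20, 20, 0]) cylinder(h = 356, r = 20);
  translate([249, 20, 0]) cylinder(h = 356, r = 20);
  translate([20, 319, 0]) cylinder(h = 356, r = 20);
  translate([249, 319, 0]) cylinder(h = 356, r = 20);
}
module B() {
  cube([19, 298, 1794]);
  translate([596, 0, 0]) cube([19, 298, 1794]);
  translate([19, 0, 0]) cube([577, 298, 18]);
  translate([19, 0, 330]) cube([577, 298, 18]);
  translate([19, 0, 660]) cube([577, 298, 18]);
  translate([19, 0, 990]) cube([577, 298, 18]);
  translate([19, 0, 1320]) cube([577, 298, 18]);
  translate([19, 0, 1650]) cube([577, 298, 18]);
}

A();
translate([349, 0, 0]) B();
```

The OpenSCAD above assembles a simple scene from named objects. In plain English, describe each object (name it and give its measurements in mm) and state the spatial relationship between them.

A is a simple wooden stool: a rectangular seat 269 mm (x) by 339 mm (y), 27 mm thick, top face at z = 383 mm, on four round legs, each 40 mm in diameter. The legs rest on z = 0, each leg's axis is inset half a diameter from the nearest pair of seat edges (so the leg's bounding box is flush with the corner).

B is an open bookshelf. Two side panels, each 19 mm thick, 298 mm deep and 1794 mm tall, stand 615 mm apart (outside-to-outside). Between them sit 6 shelves, each 18 mm thick and 298 mm deep, spanning the full gap between the sides. The bottom shelf rests on the floor (its underside at z = 0) and the clear gap between one shelf's top and the next shelf's underside is 312 mm.

The bookshelf is on the floor beside the stool on its +x side.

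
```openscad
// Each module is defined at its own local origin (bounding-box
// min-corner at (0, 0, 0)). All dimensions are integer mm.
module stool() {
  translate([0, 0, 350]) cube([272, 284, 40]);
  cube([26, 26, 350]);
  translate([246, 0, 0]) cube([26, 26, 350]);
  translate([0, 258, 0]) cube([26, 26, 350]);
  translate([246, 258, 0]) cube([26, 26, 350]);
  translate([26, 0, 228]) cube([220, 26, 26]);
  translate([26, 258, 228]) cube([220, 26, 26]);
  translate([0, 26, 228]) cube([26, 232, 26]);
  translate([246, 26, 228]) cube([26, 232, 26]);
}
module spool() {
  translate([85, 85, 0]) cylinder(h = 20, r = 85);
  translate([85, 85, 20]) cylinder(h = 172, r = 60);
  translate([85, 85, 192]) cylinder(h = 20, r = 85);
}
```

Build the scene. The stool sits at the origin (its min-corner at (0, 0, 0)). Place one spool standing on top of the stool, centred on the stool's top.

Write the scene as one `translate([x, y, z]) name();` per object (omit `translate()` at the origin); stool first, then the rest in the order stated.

stool();
translate([51, 57, 390]) spool();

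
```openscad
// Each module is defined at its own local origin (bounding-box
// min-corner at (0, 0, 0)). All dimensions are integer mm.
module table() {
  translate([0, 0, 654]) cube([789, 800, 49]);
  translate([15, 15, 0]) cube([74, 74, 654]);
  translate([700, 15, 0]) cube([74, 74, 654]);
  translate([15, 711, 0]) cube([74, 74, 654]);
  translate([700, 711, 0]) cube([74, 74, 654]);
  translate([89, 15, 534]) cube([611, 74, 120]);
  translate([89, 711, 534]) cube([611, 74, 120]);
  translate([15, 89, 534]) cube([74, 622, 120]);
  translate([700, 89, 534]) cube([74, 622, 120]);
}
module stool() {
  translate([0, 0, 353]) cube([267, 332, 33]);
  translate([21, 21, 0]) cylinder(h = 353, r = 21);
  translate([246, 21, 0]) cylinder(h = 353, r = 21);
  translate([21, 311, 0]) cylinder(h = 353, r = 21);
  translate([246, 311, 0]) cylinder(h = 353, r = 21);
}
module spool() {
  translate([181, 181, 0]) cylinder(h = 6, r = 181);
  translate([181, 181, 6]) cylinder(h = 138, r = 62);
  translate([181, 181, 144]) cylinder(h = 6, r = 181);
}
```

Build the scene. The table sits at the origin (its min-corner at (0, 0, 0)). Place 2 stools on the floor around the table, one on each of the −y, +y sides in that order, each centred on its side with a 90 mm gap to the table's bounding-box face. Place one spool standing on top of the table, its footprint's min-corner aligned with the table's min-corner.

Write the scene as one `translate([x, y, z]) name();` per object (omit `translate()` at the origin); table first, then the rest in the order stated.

table();
translate([261, -422, 0]) stool();
translate([261, 890, 0]) stool();
translate([0, 0, 703]) spool();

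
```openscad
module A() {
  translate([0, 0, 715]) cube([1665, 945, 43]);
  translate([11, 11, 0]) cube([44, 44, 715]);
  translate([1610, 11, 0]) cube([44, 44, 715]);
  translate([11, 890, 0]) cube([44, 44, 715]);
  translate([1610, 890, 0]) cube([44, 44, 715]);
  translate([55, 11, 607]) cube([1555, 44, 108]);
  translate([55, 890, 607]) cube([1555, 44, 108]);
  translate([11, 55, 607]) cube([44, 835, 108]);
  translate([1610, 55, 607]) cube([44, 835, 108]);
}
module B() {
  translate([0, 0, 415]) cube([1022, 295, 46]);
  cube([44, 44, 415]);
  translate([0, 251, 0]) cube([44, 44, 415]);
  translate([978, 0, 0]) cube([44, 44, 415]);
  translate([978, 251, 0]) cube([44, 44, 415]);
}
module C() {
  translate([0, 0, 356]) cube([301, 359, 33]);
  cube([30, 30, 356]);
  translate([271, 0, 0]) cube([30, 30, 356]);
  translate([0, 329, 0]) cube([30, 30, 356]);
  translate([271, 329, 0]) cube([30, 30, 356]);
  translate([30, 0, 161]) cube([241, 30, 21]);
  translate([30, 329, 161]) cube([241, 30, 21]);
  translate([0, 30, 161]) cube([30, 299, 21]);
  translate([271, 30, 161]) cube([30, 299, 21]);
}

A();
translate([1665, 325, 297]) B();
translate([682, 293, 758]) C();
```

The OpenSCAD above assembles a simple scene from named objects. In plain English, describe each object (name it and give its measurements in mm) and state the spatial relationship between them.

A is a rectangular dining table. The top is 1665×945×43 mm with its upper surface at z = 758 mm. It stands on four 44×44 mm square legs, each inset 11 mm from the nearest pair of top edges, running from the floor to the underside of the top. Four apron rails, 44 mm thick and 108 mm tall, run between adjacent legs with their top edges flush with the underside of the top and their outer faces flush with the legs' outer faces.

B is a long wooden bench with a 1022 mm (x) × 295 mm (y) seat, 46 mm thick, its top surface 461 mm above the floor. Four 44 mm square legs at the seat corners, flush with the edges, run from z = 0 to the seat underside.

C is a four-legged stool. The seat is 301×359 mm, 33 mm thick, top at z = 389 mm. It stands on four square legs, each 30×30 mm in cross-section, from z = 0 to the seat underside, each flush with a corner of the seat. Four stretchers, 30 mm wide and 21 mm tall, connect adjacent legs with their undersides at z = 161 mm, each running between the inner faces of the legs it joins and aligned with the legs' outer faces on the other axis.

The bench is beside the table with their tops flush at z = 758. The stool is on top of the table, centred.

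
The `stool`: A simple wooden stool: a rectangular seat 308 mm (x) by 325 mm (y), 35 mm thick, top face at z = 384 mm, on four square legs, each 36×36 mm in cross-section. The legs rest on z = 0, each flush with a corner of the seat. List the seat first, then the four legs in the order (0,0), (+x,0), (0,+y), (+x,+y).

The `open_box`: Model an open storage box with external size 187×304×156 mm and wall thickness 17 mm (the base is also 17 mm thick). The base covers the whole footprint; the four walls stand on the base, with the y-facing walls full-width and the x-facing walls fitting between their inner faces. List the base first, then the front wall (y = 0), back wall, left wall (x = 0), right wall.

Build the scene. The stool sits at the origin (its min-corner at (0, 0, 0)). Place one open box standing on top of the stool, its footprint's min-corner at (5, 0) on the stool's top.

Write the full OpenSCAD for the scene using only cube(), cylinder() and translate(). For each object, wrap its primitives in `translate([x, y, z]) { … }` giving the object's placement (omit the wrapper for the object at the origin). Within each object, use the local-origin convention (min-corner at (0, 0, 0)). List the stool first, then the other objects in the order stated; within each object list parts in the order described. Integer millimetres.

translate([0, 0, 349]) cube([308, 325, 35]);
cube([36, 36, 349]);
translate([272, 0, 0]) cube([36, 36, 349]);
translate([0, 289, 0]) cube([36, 36, 349]);
translate([272, 289, 0]) cube([36, 36, 349]);
translate([5, 0, 384]) {
  cube([187, 304, 17]);
  translate([0, 0, 17]) cube([187, 17, 139]);
  translate([0, 287, 17]) cube([187, 17, 139]);
  translate([0, 17, 17]) cube([17, 270, 139]);
  translate([170, 17, 17]) cube([17, 270, 139]);
}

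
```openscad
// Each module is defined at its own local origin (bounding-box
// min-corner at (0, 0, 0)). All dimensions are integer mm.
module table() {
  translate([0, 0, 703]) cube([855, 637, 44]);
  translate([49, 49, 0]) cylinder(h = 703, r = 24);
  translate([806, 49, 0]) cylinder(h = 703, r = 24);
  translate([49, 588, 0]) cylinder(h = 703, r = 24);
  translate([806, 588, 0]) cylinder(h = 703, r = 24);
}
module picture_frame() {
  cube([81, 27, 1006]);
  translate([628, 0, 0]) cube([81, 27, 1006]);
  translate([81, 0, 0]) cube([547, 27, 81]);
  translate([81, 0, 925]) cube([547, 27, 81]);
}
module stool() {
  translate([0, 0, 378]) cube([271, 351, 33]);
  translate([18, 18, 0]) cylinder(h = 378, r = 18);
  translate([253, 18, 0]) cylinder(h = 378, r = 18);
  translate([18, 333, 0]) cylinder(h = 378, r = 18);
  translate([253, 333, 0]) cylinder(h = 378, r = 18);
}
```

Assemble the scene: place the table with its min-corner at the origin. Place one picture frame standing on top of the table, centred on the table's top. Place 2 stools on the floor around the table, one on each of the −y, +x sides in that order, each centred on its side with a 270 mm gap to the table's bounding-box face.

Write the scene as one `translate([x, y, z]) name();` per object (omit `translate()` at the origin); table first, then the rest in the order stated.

table();
translate([73, 305, 747]) picture_frame();
translate([292, -621, 0]) stool();
translate([1125, 143, 0]) stool();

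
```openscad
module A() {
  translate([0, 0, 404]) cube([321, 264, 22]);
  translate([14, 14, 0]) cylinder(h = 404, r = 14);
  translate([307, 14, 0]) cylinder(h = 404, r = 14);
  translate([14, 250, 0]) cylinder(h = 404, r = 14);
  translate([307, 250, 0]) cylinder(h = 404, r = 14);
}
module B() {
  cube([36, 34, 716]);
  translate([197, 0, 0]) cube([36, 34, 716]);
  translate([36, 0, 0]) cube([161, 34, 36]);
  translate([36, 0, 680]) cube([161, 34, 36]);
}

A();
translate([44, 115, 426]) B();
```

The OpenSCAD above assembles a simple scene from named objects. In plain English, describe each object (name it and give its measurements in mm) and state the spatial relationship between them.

A is a four-legged stool. The seat is a 321×264×22 mm slab whose top surface is at z = 426 mm; four round legs, each 28 mm in diameter, run from the floor (z = 0) to the underside of the seat, each leg's axis is inset half a diameter from the nearest pair of seat edges (so the leg's bounding box is flush with the corner).

B is a rectangular picture frame lying in the x–z plane (depth along y). The opening is 161 mm wide (x) by 644 mm tall (z), surrounded by a border 36 mm wide on all four sides. The frame is 34 mm deep and is made of two full-height vertical stiles with two horizontal rails fitted between them.

The picture frame is on top of the stool, centred.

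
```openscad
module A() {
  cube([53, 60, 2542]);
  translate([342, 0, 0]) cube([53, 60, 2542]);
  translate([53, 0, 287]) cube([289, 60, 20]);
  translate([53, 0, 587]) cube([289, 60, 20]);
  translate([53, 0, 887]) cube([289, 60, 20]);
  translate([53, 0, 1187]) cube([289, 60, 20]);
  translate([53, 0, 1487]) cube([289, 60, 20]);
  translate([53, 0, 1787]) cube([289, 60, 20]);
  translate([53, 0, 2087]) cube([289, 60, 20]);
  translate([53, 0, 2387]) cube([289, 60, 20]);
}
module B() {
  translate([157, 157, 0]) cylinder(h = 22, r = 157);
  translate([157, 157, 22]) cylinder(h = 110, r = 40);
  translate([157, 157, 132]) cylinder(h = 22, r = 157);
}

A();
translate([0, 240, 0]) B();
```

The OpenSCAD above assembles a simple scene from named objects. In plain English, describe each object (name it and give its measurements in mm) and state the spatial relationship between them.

A is a wooden ladder with two side rails of 53×60 mm section and 2542 mm height, set 395 mm apart overall. Between them run 8 rectangular rungs (60 mm deep, 20 mm thick), front faces flush with the rails' −y face. The bottom of the first rung is 287 mm above the floor and each subsequent rung is 300 mm higher than the one below.

B is a spool: two coaxial disc flanges of radius 157 mm and thickness 22 mm, joined by a core cylinder of radius 40 mm and height 110 mm. The lower flange rests on z = 0 and the three cylinders share a vertical axis.

The spool is on the floor beside the ladder on its +y side.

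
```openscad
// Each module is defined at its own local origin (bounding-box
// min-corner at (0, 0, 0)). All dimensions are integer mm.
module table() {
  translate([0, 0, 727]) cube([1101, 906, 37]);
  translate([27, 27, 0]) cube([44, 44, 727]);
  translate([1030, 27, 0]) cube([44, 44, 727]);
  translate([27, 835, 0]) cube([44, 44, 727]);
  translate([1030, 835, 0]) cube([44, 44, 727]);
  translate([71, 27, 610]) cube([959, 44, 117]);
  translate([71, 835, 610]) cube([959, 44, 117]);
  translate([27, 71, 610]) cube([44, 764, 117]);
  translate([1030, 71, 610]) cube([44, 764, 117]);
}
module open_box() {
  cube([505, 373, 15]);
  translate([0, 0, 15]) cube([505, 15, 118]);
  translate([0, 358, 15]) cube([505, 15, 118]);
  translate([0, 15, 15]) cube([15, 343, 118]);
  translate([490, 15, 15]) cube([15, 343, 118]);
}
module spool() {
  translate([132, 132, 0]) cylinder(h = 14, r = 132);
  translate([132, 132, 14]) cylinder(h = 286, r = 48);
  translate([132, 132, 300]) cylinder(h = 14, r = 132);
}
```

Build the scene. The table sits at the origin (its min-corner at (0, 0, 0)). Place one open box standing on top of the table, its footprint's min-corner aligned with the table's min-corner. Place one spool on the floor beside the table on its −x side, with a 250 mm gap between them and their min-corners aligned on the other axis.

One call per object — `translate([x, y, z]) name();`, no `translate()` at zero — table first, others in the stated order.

table();
translate([0, 0, 764]) open_box();
translate([-514, 0, 0]) spool();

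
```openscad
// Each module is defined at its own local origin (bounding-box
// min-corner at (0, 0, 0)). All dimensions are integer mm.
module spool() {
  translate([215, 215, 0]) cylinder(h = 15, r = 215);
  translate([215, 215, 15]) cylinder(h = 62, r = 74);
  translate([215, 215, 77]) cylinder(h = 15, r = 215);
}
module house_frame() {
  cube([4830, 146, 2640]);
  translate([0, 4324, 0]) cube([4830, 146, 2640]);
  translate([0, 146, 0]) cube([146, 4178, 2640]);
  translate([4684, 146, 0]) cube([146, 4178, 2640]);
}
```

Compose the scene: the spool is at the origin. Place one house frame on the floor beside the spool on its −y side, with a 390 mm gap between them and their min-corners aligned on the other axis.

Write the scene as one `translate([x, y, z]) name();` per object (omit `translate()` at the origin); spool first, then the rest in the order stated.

spool();
translate([0, -4860, 0]) house_frame();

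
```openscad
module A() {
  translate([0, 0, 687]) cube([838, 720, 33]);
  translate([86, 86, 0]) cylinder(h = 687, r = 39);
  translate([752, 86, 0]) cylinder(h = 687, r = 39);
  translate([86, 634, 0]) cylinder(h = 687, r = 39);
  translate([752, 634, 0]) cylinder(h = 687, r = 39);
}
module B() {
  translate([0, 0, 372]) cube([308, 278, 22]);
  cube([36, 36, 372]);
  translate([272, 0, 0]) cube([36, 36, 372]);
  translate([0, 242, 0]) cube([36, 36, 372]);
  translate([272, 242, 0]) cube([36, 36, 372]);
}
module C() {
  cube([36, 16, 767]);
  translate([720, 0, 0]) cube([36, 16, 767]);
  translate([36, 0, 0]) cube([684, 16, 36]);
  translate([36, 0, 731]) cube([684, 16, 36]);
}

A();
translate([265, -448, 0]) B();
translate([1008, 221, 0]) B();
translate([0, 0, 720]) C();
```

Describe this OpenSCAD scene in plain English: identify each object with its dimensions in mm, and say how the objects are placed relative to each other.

A is a table with a 838×720 mm rectangular top, 33 mm thick, top surface at z = 720 mm, supported by four round legs of 78 mm diameter, each leg's bounding box inset 47 mm from the nearest pair of top edges, running from the floor.

B is a four-legged stool. The seat is a 308×278×22 mm slab whose top surface is at z = 394 mm; four square legs, each 36×36 mm in cross-section, run from the floor (z = 0) to the underside of the seat, each flush with a corner of the seat.

C is a picture frame with a 684×695 mm rectangular opening (x by z) and a uniform 36 mm border on every side. Frame depth is 16 mm along y. It is built from two vertical stiles running the full outside height and two horizontal rails spanning the gap between the stiles.

Two stools sit around the table at the −y, +x sides. The picture frame is on top of the table.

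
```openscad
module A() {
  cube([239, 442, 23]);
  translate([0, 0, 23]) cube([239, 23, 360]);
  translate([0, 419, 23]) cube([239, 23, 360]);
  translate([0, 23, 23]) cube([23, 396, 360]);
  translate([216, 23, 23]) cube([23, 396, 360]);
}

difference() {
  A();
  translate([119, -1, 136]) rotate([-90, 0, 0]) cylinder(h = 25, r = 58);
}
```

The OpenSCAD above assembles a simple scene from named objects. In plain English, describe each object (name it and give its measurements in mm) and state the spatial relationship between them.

A is an open storage box with external size 239×442×383 mm and wall thickness 23 mm (the base is also 23 mm thick). The base covers the whole footprint; the four walls stand on the base, with the y-facing walls full-width and the x-facing walls fitting between their inner faces.

The open box has a circular hole of radius 58 mm through its front wall, centred at (x = 119, z = 136).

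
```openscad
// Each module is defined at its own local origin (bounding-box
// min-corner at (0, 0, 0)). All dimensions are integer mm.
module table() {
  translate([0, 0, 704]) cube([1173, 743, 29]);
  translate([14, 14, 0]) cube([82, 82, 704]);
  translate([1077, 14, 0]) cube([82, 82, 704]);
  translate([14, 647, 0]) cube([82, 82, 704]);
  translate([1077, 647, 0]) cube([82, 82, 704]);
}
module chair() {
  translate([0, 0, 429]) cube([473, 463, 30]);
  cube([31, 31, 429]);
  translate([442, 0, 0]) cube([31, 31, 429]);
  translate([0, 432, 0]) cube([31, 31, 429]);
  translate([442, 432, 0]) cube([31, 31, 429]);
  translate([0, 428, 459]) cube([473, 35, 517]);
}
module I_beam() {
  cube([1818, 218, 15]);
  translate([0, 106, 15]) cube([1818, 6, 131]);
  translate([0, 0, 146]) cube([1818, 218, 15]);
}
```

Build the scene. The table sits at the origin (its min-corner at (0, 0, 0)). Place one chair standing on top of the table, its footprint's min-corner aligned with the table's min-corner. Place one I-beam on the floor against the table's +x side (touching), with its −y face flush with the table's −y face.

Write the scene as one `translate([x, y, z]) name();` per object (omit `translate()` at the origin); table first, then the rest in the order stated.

table();
translate([0, 0, 733]) chair();
translate([1173, 0, 0]) I_beam();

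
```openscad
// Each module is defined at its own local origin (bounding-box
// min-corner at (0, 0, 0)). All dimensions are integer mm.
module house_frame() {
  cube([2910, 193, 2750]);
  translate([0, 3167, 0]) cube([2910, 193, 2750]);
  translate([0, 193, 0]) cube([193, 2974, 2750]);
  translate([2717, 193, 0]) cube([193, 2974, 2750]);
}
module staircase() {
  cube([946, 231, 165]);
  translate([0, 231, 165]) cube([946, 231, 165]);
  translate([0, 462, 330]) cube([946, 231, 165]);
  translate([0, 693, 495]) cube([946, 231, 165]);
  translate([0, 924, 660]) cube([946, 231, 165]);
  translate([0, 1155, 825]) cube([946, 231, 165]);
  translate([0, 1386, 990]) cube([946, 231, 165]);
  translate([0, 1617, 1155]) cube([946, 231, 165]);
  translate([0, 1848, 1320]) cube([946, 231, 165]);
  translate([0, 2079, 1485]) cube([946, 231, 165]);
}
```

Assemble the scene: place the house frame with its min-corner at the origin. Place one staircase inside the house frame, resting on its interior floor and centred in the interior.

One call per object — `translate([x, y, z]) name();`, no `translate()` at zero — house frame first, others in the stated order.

house_frame();
translate([982, 525, 0]) staircase();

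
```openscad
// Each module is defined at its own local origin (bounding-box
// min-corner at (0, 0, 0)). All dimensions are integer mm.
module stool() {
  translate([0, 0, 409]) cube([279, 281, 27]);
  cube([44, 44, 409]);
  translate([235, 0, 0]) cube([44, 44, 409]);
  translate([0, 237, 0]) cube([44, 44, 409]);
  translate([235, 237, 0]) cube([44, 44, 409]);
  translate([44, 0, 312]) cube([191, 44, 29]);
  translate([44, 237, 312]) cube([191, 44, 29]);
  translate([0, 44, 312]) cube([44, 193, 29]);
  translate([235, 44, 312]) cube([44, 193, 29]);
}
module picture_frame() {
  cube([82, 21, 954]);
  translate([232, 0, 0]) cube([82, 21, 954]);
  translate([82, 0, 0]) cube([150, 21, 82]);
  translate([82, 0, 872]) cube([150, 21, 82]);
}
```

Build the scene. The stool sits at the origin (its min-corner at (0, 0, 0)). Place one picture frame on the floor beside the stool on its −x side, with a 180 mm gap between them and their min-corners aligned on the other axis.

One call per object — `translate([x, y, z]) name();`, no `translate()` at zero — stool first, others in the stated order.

stool();
translate([-494, 0, 0]) picture_frame();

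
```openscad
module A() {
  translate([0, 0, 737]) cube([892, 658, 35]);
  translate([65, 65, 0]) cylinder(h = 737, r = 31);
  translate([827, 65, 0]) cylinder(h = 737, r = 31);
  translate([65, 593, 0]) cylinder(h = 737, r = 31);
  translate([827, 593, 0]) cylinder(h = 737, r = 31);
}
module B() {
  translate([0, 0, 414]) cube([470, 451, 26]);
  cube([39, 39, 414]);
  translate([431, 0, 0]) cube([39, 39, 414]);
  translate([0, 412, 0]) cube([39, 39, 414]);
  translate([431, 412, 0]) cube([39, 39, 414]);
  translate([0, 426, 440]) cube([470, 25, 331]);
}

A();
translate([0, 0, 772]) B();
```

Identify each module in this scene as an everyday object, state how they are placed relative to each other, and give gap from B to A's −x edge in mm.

A is a table. B is a chair. The chair is on top of the table. The gap from the chair to the table's −x edge is 0 mm.

The chair's min-x is at 0; the table's min-x is 0; gap = 0 mm.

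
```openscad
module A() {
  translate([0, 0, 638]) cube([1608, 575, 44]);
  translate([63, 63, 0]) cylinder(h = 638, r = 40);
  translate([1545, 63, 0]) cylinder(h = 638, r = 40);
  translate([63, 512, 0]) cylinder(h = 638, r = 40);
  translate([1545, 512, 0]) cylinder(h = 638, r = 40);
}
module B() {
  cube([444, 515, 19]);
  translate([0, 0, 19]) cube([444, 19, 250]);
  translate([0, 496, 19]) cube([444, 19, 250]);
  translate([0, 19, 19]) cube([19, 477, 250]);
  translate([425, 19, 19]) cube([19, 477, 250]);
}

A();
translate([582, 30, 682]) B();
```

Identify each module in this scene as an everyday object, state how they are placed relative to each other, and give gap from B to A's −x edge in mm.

The open box's min-x is at 582; the table's min-x is 0; gap = 582 mm.

A is a table. B is an open box. The open box is on top of the table, centred. The gap from the open box to the table's −x edge is 582 mm.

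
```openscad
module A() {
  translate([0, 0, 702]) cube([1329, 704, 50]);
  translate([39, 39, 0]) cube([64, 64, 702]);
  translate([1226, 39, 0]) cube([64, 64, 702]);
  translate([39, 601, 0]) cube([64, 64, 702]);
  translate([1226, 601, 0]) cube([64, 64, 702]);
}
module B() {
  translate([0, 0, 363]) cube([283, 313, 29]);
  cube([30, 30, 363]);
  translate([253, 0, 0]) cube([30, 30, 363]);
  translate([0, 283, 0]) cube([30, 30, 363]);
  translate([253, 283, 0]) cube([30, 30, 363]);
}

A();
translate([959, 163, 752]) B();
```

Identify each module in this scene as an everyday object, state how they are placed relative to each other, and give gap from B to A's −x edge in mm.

A is a table. B is a stool. The stool is on top of the table. The gap from the stool to the table's −x edge is 959 mm.

The stool's min-x is at 959; the table's min-x is 0; gap = 959 mm.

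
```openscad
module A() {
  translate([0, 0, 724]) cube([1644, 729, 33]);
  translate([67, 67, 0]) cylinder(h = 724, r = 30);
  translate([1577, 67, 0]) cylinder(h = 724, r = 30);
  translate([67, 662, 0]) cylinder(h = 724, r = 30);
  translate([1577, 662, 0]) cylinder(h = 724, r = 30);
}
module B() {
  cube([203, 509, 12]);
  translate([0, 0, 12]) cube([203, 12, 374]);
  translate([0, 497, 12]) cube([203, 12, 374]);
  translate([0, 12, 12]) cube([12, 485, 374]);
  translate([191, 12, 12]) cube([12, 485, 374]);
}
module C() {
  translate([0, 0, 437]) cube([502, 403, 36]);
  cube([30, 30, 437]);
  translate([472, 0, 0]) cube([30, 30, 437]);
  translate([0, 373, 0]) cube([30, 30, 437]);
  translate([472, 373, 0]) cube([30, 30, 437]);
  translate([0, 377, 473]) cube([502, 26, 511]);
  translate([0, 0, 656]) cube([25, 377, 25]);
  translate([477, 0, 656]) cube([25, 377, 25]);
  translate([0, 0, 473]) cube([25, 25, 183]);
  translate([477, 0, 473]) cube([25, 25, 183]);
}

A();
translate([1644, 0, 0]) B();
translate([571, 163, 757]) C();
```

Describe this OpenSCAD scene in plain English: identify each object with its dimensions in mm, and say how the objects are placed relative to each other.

A is a table: top 1644 mm (x) × 729 mm (y), 33 mm thick, upper face at z = 757 mm, on four round legs of 60 mm diameter, each leg's bounding box inset 37 mm from the nearest pair of top edges, running from z = 0 to the bottom of the top.

B is an open-topped rectangular box: outside dimensions 203×509×386 mm, with a uniform wall and base thickness of 12 mm. The base is a full 203×509 slab on the floor; four walls sit on top of the base. The front and back walls (the −y and +y sides) span the full width; the two side walls fit between them.

C is a chair: 502×403 mm seat, 36 mm thick, top at z = 473 mm, on four 30 mm square corner legs flush with the seat edges. A 26 mm thick backrest slab spans the full seat width, extending 511 mm above the seat top, its back face flush with the seat's +y edge. Two armrests of 25×25 mm section run along each side from the seat's front edge to the front of the backrest, top faces 208 mm above the seat top and outer faces flush with the seat's x-edges; a 25×25 mm post under the front of each armrest stands on the seat at the front corner.

The open box is against the table's +x side, with their −y faces flush. The chair is on top of the table, centred.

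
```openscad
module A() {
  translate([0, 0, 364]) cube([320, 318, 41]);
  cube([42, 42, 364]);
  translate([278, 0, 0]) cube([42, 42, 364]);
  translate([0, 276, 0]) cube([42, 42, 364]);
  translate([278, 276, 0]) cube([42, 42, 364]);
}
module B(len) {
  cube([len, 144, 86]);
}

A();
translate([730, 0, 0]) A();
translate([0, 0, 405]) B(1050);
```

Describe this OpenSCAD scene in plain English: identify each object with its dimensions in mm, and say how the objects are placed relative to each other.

A is a four-legged stool. The seat is 320×318 mm, 41 mm thick, top at z = 405 mm. It stands on four square legs, each 42×42 mm in cross-section, from z = 0 to the seat underside, each flush with a corner of the seat.

B is a rectangular beam 1050 mm long (x), 144 mm deep (y), 86 mm thick (z).

The beam spans the tops of two stools placed 410 mm apart, resting at z = 405 mm.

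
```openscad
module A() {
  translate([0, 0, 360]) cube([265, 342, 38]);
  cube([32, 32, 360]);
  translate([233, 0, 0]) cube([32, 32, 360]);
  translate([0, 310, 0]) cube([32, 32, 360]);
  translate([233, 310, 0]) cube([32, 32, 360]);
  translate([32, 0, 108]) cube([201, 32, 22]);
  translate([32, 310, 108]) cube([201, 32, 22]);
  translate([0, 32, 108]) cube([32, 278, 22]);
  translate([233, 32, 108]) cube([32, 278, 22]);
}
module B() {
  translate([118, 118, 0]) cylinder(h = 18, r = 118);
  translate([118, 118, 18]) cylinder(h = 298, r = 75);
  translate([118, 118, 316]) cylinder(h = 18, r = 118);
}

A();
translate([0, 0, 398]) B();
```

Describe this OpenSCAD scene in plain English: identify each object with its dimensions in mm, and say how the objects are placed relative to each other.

A is a four-legged stool. The seat is a 265×342×38 mm slab whose top surface is at z = 398 mm; four square legs, each 32×32 mm in cross-section, run from the floor (z = 0) to the underside of the seat, each flush with a corner of the seat. Four stretchers, 32 mm wide and 22 mm tall, connect adjacent legs with their undersides at z = 108 mm, each running between the inner faces of the legs it joins and aligned with the legs' outer faces on the other axis.

B is a spool: two coaxial disc flanges of radius 118 mm and thickness 18 mm, joined by a core cylinder of radius 75 mm and height 298 mm. The lower flange rests on z = 0 and the three cylinders share a vertical axis.

The spool is on top of the stool.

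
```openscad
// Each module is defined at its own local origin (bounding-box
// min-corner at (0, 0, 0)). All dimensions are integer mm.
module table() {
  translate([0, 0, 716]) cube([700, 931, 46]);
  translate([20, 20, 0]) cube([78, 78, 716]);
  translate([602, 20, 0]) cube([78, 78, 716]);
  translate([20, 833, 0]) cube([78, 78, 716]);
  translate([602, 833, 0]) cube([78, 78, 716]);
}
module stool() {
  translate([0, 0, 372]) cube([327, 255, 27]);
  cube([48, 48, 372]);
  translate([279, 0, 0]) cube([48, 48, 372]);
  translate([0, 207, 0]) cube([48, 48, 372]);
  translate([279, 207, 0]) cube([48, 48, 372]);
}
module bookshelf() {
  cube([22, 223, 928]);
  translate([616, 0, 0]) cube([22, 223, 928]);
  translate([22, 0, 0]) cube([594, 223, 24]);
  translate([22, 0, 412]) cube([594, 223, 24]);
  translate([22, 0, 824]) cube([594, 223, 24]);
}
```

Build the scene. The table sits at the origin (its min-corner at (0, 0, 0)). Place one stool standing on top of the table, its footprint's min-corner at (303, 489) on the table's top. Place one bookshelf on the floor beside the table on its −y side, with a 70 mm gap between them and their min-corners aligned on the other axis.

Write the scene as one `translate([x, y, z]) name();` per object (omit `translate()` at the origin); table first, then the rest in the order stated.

table();
translate([303, 489, 762]) stool();
translate([0, -293, 0]) bookshelf();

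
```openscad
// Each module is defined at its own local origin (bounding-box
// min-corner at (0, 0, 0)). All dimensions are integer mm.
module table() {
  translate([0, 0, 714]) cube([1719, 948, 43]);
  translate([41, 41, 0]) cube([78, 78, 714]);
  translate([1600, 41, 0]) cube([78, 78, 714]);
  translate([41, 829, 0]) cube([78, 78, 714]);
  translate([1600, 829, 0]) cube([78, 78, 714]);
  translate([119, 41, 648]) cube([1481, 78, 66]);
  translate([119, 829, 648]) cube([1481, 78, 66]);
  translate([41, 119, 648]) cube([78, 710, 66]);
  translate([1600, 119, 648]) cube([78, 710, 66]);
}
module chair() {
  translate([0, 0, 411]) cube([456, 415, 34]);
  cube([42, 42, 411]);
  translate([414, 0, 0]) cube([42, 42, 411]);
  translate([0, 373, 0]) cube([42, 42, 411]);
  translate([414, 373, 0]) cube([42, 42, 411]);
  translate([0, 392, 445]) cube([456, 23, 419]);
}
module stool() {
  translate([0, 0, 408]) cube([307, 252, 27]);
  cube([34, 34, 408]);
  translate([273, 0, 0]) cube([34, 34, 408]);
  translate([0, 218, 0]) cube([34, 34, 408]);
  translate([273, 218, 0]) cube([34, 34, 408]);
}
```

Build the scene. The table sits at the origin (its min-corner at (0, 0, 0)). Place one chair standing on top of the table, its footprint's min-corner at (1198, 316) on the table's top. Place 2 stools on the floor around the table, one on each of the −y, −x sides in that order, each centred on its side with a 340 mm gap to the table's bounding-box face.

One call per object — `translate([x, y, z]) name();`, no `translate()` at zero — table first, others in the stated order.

table();
translate([1198, 316, 757]) chair();
translate([706, -592, 0]) stool();
translate([-647, 348, 0]) stool();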